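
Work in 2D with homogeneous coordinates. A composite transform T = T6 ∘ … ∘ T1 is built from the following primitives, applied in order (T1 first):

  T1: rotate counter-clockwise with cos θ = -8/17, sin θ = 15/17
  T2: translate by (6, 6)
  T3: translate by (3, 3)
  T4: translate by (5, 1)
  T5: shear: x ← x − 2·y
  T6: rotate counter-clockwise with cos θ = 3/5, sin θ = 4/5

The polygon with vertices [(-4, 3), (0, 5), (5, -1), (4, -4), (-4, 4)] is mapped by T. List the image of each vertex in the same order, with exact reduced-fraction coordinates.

T1 rotate counter-clockwise with cos θ = -8/17, sin θ = 15/17: (-4, 3) → (-13/17, -84/17); (0, 5) → (-75/17, -40/17); (5, -1) → (-25/17, 83/17); (4, -4) → (28/17, 92/17); (-4, 4) → (-28/17, -92/17)
T2 translate by (6, 6): (-13/17, -84/17) → (89/17, 18/17); (-75/17, -40/17) → (27/17, 62/17); (-25/17, 83/17) → (77/17, 185/17); (28/17, 92/17) → (130/17, 194/17); (-28/17, -92/17) → (74/17, 10/17)
T3 translate by (3, 3): (89/17, 18/17) → (140/17, 69/17); (27/17, 62/17) → (78/17, 113/17); (77/17, 185/17) → (128/17, 236/17); (130/17, 194/17) → (181/17, 245/17); (74/17, 10/17) → (125/17, 61/17)
T4 translate by (5, 1): (140/17, 69/17) → (225/17, 86/17); (78/17, 113/17) → (163/17, 130/17); (128/17, 236/17) → (213/17, 253/17); (181/17, 245/17) → (266/17, 262/17); (125/17, 61/17) → (210/17, 78/17)
T5 shear: x ← x − 2·y: (225/17, 86/17) → (53/17, 86/17); (163/17, 130/17) → (-97/17, 130/17); (213/17, 253/17) → (-293/17, 253/17); (266/17, 262/17) → (-258/17, 262/17); (210/17, 78/17) → (54/17, 78/17)
T6 rotate counter-clockwise with cos θ = 3/5, sin θ = 4/5: (53/17, 86/17) → (-37/17, 94/17); (-97/17, 130/17) → (-811/85, 2/85); (-293/17, 253/17) → (-1891/85, -413/85); (-258/17, 262/17) → (-1822/85, -246/85); (54/17, 78/17) → (-30/17, 90/17)

image vertices: (-37/17, 94/17), (-811/85, 2/85), (-1891/85, -413/85), (-1822/85, -246/85), (-30/17, 90/17)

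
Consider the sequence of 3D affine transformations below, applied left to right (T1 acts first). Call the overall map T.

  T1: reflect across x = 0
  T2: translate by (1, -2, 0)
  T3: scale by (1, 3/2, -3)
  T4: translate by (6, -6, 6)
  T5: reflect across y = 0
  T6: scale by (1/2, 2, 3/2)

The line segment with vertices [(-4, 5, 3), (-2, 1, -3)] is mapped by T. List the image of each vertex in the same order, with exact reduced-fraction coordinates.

T1 reflect across x = 0: (-4, 5, 3) → (4, 5, 3); (-2, 1, -3) → (2, 1, -3)
T2 translate by (1, -2, 0): (4, 5, 3) → (5, 3, 3); (2, 1, -3) → (3, -1, -3)
T3 scale by (1, 3/2, -3): (5, 3, 3) → (5, 9/2, -9); (3, -1, -3) → (3, -3/2, 9)
T4 translate by (6, -6, 6): (5, 9/2, -9) → (11, -3/2, -3); (3, -3/2, 9) → (9, -15/2, 15)
T5 reflect across y = 0: (11, -3/2, -3) → (11, 3/2, -3); (9, -15/2, 15) → (9, 15/2, 15)
T6 scale by (1/2, 2, 3/2): (11, 3/2, -3) → (11/2, 3, -9/2); (9, 15/2, 15) → (9/2, 15, 45/2)

image vertices: (11/2, 3, -9/2), (9/2, 15, 45/2)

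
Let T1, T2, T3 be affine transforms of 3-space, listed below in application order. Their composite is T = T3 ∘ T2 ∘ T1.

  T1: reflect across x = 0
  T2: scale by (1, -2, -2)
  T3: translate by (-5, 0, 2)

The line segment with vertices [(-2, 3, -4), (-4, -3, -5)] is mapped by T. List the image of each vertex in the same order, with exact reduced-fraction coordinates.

T1 reflect across x = 0: (-2, 3, -4) → (2, 3, -4); (-4, -3, -5) → (4, -3, -5)
T2 scale by (1, -2, -2): (2, 3, -4) → (2, -6, 8); (4, -3, -5) → (4, 6, 10)
T3 translate by (-5, 0, 2): (2, -6, 8) → (-3, -6, 10); (4, 6, 10) → (-1, 6, 12)

image vertices: (-3, -6, 10), (-1, 6, 12)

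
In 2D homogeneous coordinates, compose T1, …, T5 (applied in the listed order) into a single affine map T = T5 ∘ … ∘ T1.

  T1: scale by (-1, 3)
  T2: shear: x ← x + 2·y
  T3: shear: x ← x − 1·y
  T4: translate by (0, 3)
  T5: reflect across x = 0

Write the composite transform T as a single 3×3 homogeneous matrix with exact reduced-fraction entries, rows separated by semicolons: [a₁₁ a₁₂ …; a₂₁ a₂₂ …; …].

T1 = [-1 0 0; 0 3 0; 0 0 1]
T2·T1 = [-1 6 0; 0 3 0; 0 0 1]
T3·…·T1 = [-1 3 0; 0 3 0; 0 0 1]
T4·…·T1 = [-1 3 0; 0 3 3; 0 0 1]
T5·…·T1 = [1 -3 0; 0 3 3; 0 0 1]

T = [1 -3 0; 0 3 3; 0 0 1]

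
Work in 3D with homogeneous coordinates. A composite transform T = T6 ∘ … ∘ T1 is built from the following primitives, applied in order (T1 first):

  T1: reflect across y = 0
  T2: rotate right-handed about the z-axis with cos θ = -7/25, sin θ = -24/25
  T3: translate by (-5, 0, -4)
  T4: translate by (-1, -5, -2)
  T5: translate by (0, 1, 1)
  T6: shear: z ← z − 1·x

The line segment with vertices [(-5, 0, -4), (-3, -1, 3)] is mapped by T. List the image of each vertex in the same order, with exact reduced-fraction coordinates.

T1 reflect across y = 0: (-5, 0, -4) → (-5, 0, -4); (-3, -1, 3) → (-3, 1, 3)
T2 rotate right-handed about the z-axis with cos θ = -7/25, sin θ = -24/25: (-5, 0, -4) → (7/5, 24/5, -4); (-3, 1, 3) → (9/5, 13/5, 3)
T3 translate by (-5, 0, -4): (7/5, 24/5, -4) → (-18/5, 24/5, -8); (9/5, 13/5, 3) → (-16/5, 13/5, -1)
T4 translate by (-1, -5, -2): (-18/5, 24/5, -8) → (-23/5, -1/5, -10); (-16/5, 13/5, -1) → (-21/5, -12/5, -3)
T5 translate by (0, 1, 1): (-23/5, -1/5, -10) → (-23/5, 4/5, -9); (-21/5, -12/5, -3) → (-21/5, -7/5, -2)
T6 shear: z ← z − 1·x: (-23/5, 4/5, -9) → (-23/5, 4/5, -22/5); (-21/5, -7/5, -2) → (-21/5, -7/5, 11/5)

image vertices: (-23/5, 4/5, -22/5), (-21/5, -7/5, 11/5)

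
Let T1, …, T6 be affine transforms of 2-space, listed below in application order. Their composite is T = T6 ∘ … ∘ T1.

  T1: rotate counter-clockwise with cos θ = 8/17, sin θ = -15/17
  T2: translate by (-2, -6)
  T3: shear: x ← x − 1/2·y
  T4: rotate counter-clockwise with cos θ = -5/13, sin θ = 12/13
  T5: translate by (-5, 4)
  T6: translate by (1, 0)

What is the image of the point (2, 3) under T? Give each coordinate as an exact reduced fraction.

T(p) = (7/221, 2396/221)

T1 rotate counter-clockwise with cos θ = 8/17, sin θ = -15/17: (2, 3) → (61/17, -6/17)
T2 translate by (-2, -6): (61/17, -6/17) → (27/17, -108/17)
T3 shear: x ← x − 1/2·y: (27/17, -108/17) → (81/17, -108/17)
T4 rotate counter-clockwise with cos θ = -5/13, sin θ = 12/13: (81/17, -108/17) → (891/221, 1512/221)
T5 translate by (-5, 4): (891/221, 1512/221) → (-214/221, 2396/221)
T6 translate by (1, 0): (-214/221, 2396/221) → (7/221, 2396/221)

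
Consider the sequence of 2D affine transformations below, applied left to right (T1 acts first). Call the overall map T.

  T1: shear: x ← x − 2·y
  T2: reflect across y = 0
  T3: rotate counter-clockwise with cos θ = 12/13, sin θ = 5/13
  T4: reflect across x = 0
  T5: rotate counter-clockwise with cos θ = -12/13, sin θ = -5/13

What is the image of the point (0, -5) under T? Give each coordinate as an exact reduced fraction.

T(p) = (10, -5)

T1 shear: x ← x − 2·y: (0, -5) → (10, -5)
T2 reflect across y = 0: (10, -5) → (10, 5)
T3 rotate counter-clockwise with cos θ = 12/13, sin θ = 5/13: (10, 5) → (95/13, 110/13)
T4 reflect across x = 0: (95/13, 110/13) → (-95/13, 110/13)
T5 rotate counter-clockwise with cos θ = -12/13, sin θ = -5/13: (-95/13, 110/13) → (10, -5)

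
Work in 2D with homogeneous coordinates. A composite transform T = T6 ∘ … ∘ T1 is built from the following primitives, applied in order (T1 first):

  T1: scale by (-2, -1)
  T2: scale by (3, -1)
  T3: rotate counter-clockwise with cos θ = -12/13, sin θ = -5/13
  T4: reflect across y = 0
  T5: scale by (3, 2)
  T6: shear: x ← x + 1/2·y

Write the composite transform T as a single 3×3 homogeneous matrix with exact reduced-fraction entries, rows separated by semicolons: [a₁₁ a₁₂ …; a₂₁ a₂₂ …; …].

T = [186/13 27/13 0; -60/13 24/13 0; 0 0 1]

T1 = [-2 0 0; 0 -1 0; 0 0 1]
T2·T1 = [-6 0 0; 0 1 0; 0 0 1]
T3·…·T1 = [72/13 5/13 0; 30/13 -12/13 0; 0 0 1]
T4·…·T1 = [72/13 5/13 0; -30/13 12/13 0; 0 0 1]
T5·…·T1 = [216/13 15/13 0; -60/13 24/13 0; 0 0 1]
T6·…·T1 = [186/13 27/13 0; -60/13 24/13 0; 0 0 1]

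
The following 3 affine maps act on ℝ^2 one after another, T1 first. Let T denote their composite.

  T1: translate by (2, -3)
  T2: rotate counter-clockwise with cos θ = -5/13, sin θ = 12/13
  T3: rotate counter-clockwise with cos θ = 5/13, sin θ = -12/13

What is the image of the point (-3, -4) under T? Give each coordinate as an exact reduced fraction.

T(p) = (721/169, -953/169)

T1 translate by (2, -3): (-3, -4) → (-1, -7)
T2 rotate counter-clockwise with cos θ = -5/13, sin θ = 12/13: (-1, -7) → (89/13, 23/13)
T3 rotate counter-clockwise with cos θ = 5/13, sin θ = -12/13: (89/13, 23/13) → (721/169, -953/169)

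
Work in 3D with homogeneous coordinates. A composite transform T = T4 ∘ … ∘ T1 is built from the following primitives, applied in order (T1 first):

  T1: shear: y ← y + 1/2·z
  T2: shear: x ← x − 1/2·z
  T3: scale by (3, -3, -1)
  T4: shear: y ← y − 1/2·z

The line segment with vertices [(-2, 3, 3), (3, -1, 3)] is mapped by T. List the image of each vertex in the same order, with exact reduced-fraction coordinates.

image vertices: (-21/2, -12, -3), (9/2, 0, -3)

T1 shear: y ← y + 1/2·z: (-2, 3, 3) → (-2, 9/2, 3); (3, -1, 3) → (3, 1/2, 3)
T2 shear: x ← x − 1/2·z: (-2, 9/2, 3) → (-7/2, 9/2, 3); (3, 1/2, 3) → (3/2, 1/2, 3)
T3 scale by (3, -3, -1): (-7/2, 9/2, 3) → (-21/2, -27/2, -3); (3/2, 1/2, 3) → (9/2, -3/2, -3)
T4 shear: y ← y − 1/2·z: (-21/2, -27/2, -3) → (-21/2, -12, -3); (9/2, -3/2, -3) → (9/2, 0, -3)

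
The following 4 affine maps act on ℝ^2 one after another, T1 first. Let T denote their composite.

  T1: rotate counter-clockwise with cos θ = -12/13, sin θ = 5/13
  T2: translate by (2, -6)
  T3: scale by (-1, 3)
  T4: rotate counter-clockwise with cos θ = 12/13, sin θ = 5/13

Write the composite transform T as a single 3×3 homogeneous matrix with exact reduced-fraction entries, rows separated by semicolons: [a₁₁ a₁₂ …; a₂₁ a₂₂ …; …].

T1 = [-12/13 -5/13 0; 5/13 -12/13 0; 0 0 1]
T2·T1 = [-12/13 -5/13 2; 5/13 -12/13 -6; 0 0 1]
T3·…·T1 = [12/13 5/13 -2; 15/13 -36/13 -18; 0 0 1]
T4·…·T1 = [69/169 240/169 66/13; 240/169 -407/169 -226/13; 0 0 1]

T = [69/169 240/169 66/13; 240/169 -407/169 -226/13; 0 0 1]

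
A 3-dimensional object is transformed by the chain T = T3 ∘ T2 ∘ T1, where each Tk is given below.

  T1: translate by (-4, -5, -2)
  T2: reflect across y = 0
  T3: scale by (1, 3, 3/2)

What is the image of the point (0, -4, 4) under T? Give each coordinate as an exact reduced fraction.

T1 translate by (-4, -5, -2): (0, -4, 4) → (-4, -9, 2)
T2 reflect across y = 0: (-4, -9, 2) → (-4, 9, 2)
T3 scale by (1, 3, 3/2): (-4, 9, 2) → (-4, 27, 3)

T(p) = (-4, 27, 3)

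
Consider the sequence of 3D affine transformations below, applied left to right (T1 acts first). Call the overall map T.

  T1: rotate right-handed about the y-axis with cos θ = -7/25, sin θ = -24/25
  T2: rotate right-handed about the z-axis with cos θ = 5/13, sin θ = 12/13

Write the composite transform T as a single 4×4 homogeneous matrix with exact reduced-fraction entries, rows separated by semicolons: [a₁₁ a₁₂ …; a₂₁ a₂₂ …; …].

T1 = [-7/25 0 -24/25 0; 0 1 0 0; 24/25 0 -7/25 0; 0 0 0 1]
T2·T1 = [-7/65 -12/13 -24/65 0; -84/325 5/13 -288/325 0; 24/25 0 -7/25 0; 0 0 0 1]

T = [-7/65 -12/13 -24/65 0; -84/325 5/13 -288/325 0; 24/25 0 -7/25 0; 0 0 0 1]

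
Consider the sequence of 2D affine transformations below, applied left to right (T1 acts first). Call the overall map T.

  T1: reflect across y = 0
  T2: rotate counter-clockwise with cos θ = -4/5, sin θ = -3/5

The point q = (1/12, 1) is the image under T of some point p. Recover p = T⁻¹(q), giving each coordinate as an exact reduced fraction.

p = (-2/3, 3/4)

T1 = [1 0 0; 0 -1 0; 0 0 1]
T2·T1 = [-4/5 -3/5 0; -3/5 4/5 0; 0 0 1]
det M = -1; M⁻¹ = [-4/5 -3/5 0; -3/5 4/5 0; 0 0 1]
M⁻¹ · (1/12, 1)ᵀ = (-2/3, 3/4)ᵀ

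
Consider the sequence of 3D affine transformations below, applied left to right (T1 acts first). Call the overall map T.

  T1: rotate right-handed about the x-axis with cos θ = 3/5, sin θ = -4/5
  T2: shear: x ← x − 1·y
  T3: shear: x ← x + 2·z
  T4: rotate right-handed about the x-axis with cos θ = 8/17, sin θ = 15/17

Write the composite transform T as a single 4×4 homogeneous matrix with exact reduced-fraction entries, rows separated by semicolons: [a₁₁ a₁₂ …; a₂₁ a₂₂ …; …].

T = [1 -11/5 2/5 0; 0 84/85 -13/85 0; 0 13/85 84/85 0; 0 0 0 1]

T1 = [1 0 0 0; 0 3/5 4/5 0; 0 -4/5 3/5 0; 0 0 0 1]
T2·T1 = [1 -3/5 -4/5 0; 0 3/5 4/5 0; 0 -4/5 3/5 0; 0 0 0 1]
T3·…·T1 = [1 -11/5 2/5 0; 0 3/5 4/5 0; 0 -4/5 3/5 0; 0 0 0 1]
T4·…·T1 = [1 -11/5 2/5 0; 0 84/85 -13/85 0; 0 13/85 84/85 0; 0 0 0 1]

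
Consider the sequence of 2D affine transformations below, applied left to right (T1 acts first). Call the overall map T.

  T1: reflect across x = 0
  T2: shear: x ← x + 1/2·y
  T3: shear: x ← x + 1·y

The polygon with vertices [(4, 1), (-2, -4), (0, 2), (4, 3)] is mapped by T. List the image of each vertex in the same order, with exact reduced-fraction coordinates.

T1 reflect across x = 0: (4, 1) → (-4, 1); (-2, -4) → (2, -4); (0, 2) → (0, 2); (4, 3) → (-4, 3)
T2 shear: x ← x + 1/2·y: (-4, 1) → (-7/2, 1); (2, -4) → (0, -4); (0, 2) → (1, 2); (-4, 3) → (-5/2, 3)
T3 shear: x ← x + 1·y: (-7/2, 1) → (-5/2, 1); (0, -4) → (-4, -4); (1, 2) → (3, 2); (-5/2, 3) → (1/2, 3)

image vertices: (-5/2, 1), (-4, -4), (3, 2), (1/2, 3)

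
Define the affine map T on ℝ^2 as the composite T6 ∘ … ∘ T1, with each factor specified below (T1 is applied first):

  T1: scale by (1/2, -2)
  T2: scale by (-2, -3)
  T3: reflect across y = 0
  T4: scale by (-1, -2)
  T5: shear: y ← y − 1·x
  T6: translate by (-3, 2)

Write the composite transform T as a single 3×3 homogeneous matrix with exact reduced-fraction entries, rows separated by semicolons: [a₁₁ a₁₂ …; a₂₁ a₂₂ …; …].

T1 = [1/2 0 0; 0 -2 0; 0 0 1]
T2·T1 = [-1 0 0; 0 6 0; 0 0 1]
T3·…·T1 = [-1 0 0; 0 -6 0; 0 0 1]
T4·…·T1 = [1 0 0; 0 12 0; 0 0 1]
T5·…·T1 = [1 0 0; -1 12 0; 0 0 1]
T6·…·T1 = [1 0 -3; -1 12 2; 0 0 1]

T = [1 0 -3; -1 12 2; 0 0 1]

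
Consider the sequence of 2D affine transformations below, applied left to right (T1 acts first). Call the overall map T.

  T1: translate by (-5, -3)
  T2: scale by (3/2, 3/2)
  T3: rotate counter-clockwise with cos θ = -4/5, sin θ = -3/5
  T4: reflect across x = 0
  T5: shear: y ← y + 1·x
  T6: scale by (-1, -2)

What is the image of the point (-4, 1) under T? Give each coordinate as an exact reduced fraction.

T1 translate by (-5, -3): (-4, 1) → (-9, -2)
T2 scale by (3/2, 3/2): (-9, -2) → (-27/2, -3)
T3 rotate counter-clockwise with cos θ = -4/5, sin θ = -3/5: (-27/2, -3) → (9, 21/2)
T4 reflect across x = 0: (9, 21/2) → (-9, 21/2)
T5 shear: y ← y + 1·x: (-9, 21/2) → (-9, 3/2)
T6 scale by (-1, -2): (-9, 3/2) → (9, -3)

T(p) = (9, -3)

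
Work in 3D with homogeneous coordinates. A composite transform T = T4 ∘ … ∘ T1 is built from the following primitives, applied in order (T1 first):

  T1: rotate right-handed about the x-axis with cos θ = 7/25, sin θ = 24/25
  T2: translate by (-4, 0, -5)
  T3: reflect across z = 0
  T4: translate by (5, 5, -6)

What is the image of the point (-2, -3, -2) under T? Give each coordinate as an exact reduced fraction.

T(p) = (-1, 152/25, 61/25)

T1 rotate right-handed about the x-axis with cos θ = 7/25, sin θ = 24/25: (-2, -3, -2) → (-2, 27/25, -86/25)
T2 translate by (-4, 0, -5): (-2, 27/25, -86/25) → (-6, 27/25, -211/25)
T3 reflect across z = 0: (-6, 27/25, -211/25) → (-6, 27/25, 211/25)
T4 translate by (5, 5, -6): (-6, 27/25, 211/25) → (-1, 152/25, 61/25)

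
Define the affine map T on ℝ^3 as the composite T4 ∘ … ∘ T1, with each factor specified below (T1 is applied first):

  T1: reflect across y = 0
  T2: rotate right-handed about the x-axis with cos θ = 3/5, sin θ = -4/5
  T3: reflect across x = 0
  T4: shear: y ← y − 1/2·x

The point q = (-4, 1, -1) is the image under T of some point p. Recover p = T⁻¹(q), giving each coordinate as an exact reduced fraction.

T1 = [1 0 0 0; 0 -1 0 0; 0 0 1 0; 0 0 0 1]
T2·T1 = [1 0 0 0; 0 -3/5 4/5 0; 0 4/5 3/5 0; 0 0 0 1]
T3·…·T1 = [-1 0 0 0; 0 -3/5 4/5 0; 0 4/5 3/5 0; 0 0 0 1]
T4·…·T1 = [-1 0 0 0; 1/2 -3/5 4/5 0; 0 4/5 3/5 0; 0 0 0 1]
det M = 1; M⁻¹ = [-1 0 0 0; -3/10 -3/5 4/5 0; 2/5 4/5 3/5 0; 0 0 0 1]
M⁻¹ · (-4, 1, -1)ᵀ = (4, -1/5, -7/5)ᵀ

p = (4, -1/5, -7/5)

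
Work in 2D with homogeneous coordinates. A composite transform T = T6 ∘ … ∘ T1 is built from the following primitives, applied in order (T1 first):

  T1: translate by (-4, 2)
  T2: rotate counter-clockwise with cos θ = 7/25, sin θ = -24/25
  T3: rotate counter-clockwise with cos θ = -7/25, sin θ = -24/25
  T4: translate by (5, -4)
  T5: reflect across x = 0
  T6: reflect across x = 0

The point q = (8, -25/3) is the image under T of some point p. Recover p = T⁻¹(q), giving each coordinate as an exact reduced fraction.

T1 = [1 0 -4; 0 1 2; 0 0 1]
T2·T1 = [7/25 24/25 4/5; -24/25 7/25 22/5; 0 0 1]
T3·…·T1 = [-1 0 4; 0 -1 -2; 0 0 1]
T4·…·T1 = [-1 0 9; 0 -1 -6; 0 0 1]
T5·…·T1 = [1 0 -9; 0 -1 -6; 0 0 1]
T6·…·T1 = [-1 0 9; 0 -1 -6; 0 0 1]
det M = 1; M⁻¹ = [-1 0 9; 0 -1 -6; 0 0 1]
M⁻¹ · (8, -25/3)ᵀ = (1, 7/3)ᵀ

p = (1, 7/3)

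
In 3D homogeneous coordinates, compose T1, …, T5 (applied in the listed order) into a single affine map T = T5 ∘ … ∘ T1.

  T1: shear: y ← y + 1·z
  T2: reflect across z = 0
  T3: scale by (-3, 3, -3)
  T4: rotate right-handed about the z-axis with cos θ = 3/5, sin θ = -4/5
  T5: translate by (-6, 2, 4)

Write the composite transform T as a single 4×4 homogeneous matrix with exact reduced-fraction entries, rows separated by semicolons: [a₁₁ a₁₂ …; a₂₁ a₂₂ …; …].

T1 = [1 0 0 0; 0 1 1 0; 0 0 1 0; 0 0 0 1]
T2·T1 = [1 0 0 0; 0 1 1 0; 0 0 -1 0; 0 0 0 1]
T3·…·T1 = [-3 0 0 0; 0 3 3 0; 0 0 3 0; 0 0 0 1]
T4·…·T1 = [-9/5 12/5 12/5 0; 12/5 9/5 9/5 0; 0 0 3 0; 0 0 0 1]
T5·…·T1 = [-9/5 12/5 12/5 -6; 12/5 9/5 9/5 2; 0 0 3 4; 0 0 0 1]

T = [-9/5 12/5 12/5 -6; 12/5 9/5 9/5 2; 0 0 3 4; 0 0 0 1]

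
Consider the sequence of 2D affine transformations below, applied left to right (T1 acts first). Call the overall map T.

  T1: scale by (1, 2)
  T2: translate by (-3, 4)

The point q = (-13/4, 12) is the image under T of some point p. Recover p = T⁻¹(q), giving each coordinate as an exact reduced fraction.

T1 = [1 0 0; 0 2 0; 0 0 1]
T2·T1 = [1 0 -3; 0 2 4; 0 0 1]
det M = 2; M⁻¹ = [1 0 3; 0 1/2 -2; 0 0 1]
M⁻¹ · (-13/4, 12)ᵀ = (-1/4, 4)ᵀ

p = (-1/4, 4)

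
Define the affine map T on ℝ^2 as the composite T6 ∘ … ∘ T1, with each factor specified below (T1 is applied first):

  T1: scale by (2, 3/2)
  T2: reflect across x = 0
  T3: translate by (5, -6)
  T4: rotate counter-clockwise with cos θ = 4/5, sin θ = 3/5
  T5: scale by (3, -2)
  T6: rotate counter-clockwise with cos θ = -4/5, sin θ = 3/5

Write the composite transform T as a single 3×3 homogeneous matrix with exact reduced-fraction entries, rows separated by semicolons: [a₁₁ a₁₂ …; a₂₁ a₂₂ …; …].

T1 = [2 0 0; 0 3/2 0; 0 0 1]
T2·T1 = [-2 0 0; 0 3/2 0; 0 0 1]
T3·…·T1 = [-2 0 5; 0 3/2 -6; 0 0 1]
T4·…·T1 = [-8/5 -9/10 38/5; -6/5 6/5 -9/5; 0 0 1]
T5·…·T1 = [-24/5 -27/10 114/5; 12/5 -12/5 18/5; 0 0 1]
T6·…·T1 = [12/5 18/5 -102/5; -24/5 3/10 54/5; 0 0 1]

T = [12/5 18/5 -102/5; -24/5 3/10 54/5; 0 0 1]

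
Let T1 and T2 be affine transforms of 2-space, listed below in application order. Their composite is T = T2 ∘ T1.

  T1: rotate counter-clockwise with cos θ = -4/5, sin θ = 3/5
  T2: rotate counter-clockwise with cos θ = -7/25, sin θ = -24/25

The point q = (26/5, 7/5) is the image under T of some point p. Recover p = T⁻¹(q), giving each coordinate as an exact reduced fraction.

T1 = [-4/5 -3/5 0; 3/5 -4/5 0; 0 0 1]
T2·T1 = [4/5 -3/5 0; 3/5 4/5 0; 0 0 1]
det M = 1; M⁻¹ = [4/5 3/5 0; -3/5 4/5 0; 0 0 1]
M⁻¹ · (26/5, 7/5)ᵀ = (5, -2)ᵀ

p = (5, -2)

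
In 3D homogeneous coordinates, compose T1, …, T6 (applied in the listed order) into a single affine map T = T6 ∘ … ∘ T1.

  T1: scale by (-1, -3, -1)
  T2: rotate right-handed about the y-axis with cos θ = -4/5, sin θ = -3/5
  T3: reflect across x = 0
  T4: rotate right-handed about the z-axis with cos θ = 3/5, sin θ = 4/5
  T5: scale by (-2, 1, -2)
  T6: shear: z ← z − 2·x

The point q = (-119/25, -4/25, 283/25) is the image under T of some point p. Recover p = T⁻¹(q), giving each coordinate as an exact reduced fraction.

p = (-1/2, 2/3, -3/2)

T1 = [-1 0 0 0; 0 -3 0 0; 0 0 -1 0; 0 0 0 1]
T2·T1 = [4/5 0 3/5 0; 0 -3 0 0; -3/5 0 4/5 0; 0 0 0 1]
T3·…·T1 = [-4/5 0 -3/5 0; 0 -3 0 0; -3/5 0 4/5 0; 0 0 0 1]
T4·…·T1 = [-12/25 12/5 -9/25 0; -16/25 -9/5 -12/25 0; -3/5 0 4/5 0; 0 0 0 1]
T5·…·T1 = [24/25 -24/5 18/25 0; -16/25 -9/5 -12/25 0; 6/5 0 -8/5 0; 0 0 0 1]
T6·…·T1 = [24/25 -24/5 18/25 0; -16/25 -9/5 -12/25 0; -18/25 48/5 -76/25 0; 0 0 0 1]
det M = 12; M⁻¹ = [21/25 -16/25 3/10 0; -2/15 -1/5 0 0; -31/50 -12/25 -2/5 0; 0 0 0 1]
M⁻¹ · (-119/25, -4/25, 283/25)ᵀ = (-1/2, 2/3, -3/2)ᵀ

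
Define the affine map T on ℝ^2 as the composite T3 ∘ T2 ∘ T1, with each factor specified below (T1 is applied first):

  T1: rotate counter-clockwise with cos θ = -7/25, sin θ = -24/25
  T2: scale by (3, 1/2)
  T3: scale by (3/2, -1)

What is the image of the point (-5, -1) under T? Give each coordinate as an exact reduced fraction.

T1 rotate counter-clockwise with cos θ = -7/25, sin θ = -24/25: (-5, -1) → (11/25, 127/25)
T2 scale by (3, 1/2): (11/25, 127/25) → (33/25, 127/50)
T3 scale by (3/2, -1): (33/25, 127/50) → (99/50, -127/50)

T(p) = (99/50, -127/50)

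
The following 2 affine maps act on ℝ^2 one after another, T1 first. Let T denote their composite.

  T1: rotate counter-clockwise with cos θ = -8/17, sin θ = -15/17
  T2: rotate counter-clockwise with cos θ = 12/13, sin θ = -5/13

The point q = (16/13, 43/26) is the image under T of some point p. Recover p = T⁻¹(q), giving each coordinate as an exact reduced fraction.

T1 = [-8/17 15/17 0; -15/17 -8/17 0; 0 0 1]
T2·T1 = [-171/221 140/221 0; -140/221 -171/221 0; 0 0 1]
det M = 1; M⁻¹ = [-171/221 -140/221 0; 140/221 -171/221 0; 0 0 1]
M⁻¹ · (16/13, 43/26)ᵀ = (-2, -1/2)ᵀ

p = (-2, -1/2)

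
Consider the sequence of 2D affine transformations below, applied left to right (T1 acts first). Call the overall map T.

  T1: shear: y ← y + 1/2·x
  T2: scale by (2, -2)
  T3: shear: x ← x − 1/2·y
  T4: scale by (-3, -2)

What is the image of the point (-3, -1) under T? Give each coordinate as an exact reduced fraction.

T1 shear: y ← y + 1/2·x: (-3, -1) → (-3, -5/2)
T2 scale by (2, -2): (-3, -5/2) → (-6, 5)
T3 shear: x ← x − 1/2·y: (-6, 5) → (-17/2, 5)
T4 scale by (-3, -2): (-17/2, 5) → (51/2, -10)

T(p) = (51/2, -10)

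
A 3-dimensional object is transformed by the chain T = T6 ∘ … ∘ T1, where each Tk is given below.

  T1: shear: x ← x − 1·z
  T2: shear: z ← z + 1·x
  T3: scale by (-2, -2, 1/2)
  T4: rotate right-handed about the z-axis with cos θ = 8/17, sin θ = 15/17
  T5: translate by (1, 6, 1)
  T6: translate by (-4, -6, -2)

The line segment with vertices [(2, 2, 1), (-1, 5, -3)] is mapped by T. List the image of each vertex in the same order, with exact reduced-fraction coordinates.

T1 shear: x ← x − 1·z: (2, 2, 1) → (1, 2, 1); (-1, 5, -3) → (2, 5, -3)
T2 shear: z ← z + 1·x: (1, 2, 1) → (1, 2, 2); (2, 5, -3) → (2, 5, -1)
T3 scale by (-2, -2, 1/2): (1, 2, 2) → (-2, -4, 1); (2, 5, -1) → (-4, -10, -1/2)
T4 rotate right-handed about the z-axis with cos θ = 8/17, sin θ = 15/17: (-2, -4, 1) → (44/17, -62/17, 1); (-4, -10, -1/2) → (118/17, -140/17, -1/2)
T5 translate by (1, 6, 1): (44/17, -62/17, 1) → (61/17, 40/17, 2); (118/17, -140/17, -1/2) → (135/17, -38/17, 1/2)
T6 translate by (-4, -6, -2): (61/17, 40/17, 2) → (-7/17, -62/17, 0); (135/17, -38/17, 1/2) → (67/17, -140/17, -3/2)

image vertices: (-7/17, -62/17, 0), (67/17, -140/17, -3/2)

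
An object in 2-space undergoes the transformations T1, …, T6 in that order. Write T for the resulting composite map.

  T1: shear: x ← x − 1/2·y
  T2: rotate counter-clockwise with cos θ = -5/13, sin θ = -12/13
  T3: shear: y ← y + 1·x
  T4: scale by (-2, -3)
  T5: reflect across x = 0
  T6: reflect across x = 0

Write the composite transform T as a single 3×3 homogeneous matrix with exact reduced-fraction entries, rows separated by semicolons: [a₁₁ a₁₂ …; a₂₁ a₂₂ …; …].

T1 = [1 -1/2 0; 0 1 0; 0 0 1]
T2·T1 = [-5/13 29/26 0; -12/13 1/13 0; 0 0 1]
T3·…·T1 = [-5/13 29/26 0; -17/13 31/26 0; 0 0 1]
T4·…·T1 = [10/13 -29/13 0; 51/13 -93/26 0; 0 0 1]
T5·…·T1 = [-10/13 29/13 0; 51/13 -93/26 0; 0 0 1]
T6·…·T1 = [10/13 -29/13 0; 51/13 -93/26 0; 0 0 1]

T = [10/13 -29/13 0; 51/13 -93/26 0; 0 0 1]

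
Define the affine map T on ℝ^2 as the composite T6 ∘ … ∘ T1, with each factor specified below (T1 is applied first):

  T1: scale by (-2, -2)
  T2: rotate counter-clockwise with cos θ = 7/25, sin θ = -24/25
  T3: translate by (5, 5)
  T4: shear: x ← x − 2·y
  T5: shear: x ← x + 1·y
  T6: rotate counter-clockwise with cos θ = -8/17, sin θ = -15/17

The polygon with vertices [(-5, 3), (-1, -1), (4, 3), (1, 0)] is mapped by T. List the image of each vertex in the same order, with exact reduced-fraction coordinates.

image vertices: (-4019/425, -1864/425), (597/425, -2168/425), (277/17, 122/17), (3091/425, -454/425)

T1 scale by (-2, -2): (-5, 3) → (10, -6); (-1, -1) → (2, 2); (4, 3) → (-8, -6); (1, 0) → (-2, 0)
T2 rotate counter-clockwise with cos θ = 7/25, sin θ = -24/25: (10, -6) → (-74/25, -282/25); (2, 2) → (62/25, -34/25); (-8, -6) → (-8, 6); (-2, 0) → (-14/25, 48/25)
T3 translate by (5, 5): (-74/25, -282/25) → (51/25, -157/25); (62/25, -34/25) → (187/25, 91/25); (-8, 6) → (-3, 11); (-14/25, 48/25) → (111/25, 173/25)
T4 shear: x ← x − 2·y: (51/25, -157/25) → (73/5, -157/25); (187/25, 91/25) → (1/5, 91/25); (-3, 11) → (-25, 11); (111/25, 173/25) → (-47/5, 173/25)
T5 shear: x ← x + 1·y: (73/5, -157/25) → (208/25, -157/25); (1/5, 91/25) → (96/25, 91/25); (-25, 11) → (-14, 11); (-47/5, 173/25) → (-62/25, 173/25)
T6 rotate counter-clockwise with cos θ = -8/17, sin θ = -15/17: (208/25, -157/25) → (-4019/425, -1864/425); (96/25, 91/25) → (597/425, -2168/425); (-14, 11) → (277/17, 122/17); (-62/25, 173/25) → (3091/425, -454/425)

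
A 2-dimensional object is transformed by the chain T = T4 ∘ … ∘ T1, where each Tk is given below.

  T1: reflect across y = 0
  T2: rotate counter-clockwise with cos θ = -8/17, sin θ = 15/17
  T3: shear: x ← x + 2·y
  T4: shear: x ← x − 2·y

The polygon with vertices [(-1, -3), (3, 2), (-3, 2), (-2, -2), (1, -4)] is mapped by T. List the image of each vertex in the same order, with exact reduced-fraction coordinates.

T1 reflect across y = 0: (-1, -3) → (-1, 3); (3, 2) → (3, -2); (-3, 2) → (-3, -2); (-2, -2) → (-2, 2); (1, -4) → (1, 4)
T2 rotate counter-clockwise with cos θ = -8/17, sin θ = 15/17: (-1, 3) → (-37/17, -39/17); (3, -2) → (6/17, 61/17); (-3, -2) → (54/17, -29/17); (-2, 2) → (-14/17, -46/17); (1, 4) → (-4, -1)
T3 shear: x ← x + 2·y: (-37/17, -39/17) → (-115/17, -39/17); (6/17, 61/17) → (128/17, 61/17); (54/17, -29/17) → (-4/17, -29/17); (-14/17, -46/17) → (-106/17, -46/17); (-4, -1) → (-6, -1)
T4 shear: x ← x − 2·y: (-115/17, -39/17) → (-37/17, -39/17); (128/17, 61/17) → (6/17, 61/17); (-4/17, -29/17) → (54/17, -29/17); (-106/17, -46/17) → (-14/17, -46/17); (-6, -1) → (-4, -1)

image vertices: (-37/17, -39/17), (6/17, 61/17), (54/17, -29/17), (-14/17, -46/17), (-4, -1)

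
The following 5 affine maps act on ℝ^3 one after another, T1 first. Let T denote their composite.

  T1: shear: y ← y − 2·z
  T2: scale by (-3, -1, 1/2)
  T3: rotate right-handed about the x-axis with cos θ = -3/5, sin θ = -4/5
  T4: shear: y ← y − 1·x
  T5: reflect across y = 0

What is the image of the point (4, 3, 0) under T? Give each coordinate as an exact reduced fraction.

T(p) = (-12, -69/5, 12/5)

T1 shear: y ← y − 2·z: (4, 3, 0) → (4, 3, 0)
T2 scale by (-3, -1, 1/2): (4, 3, 0) → (-12, -3, 0)
T3 rotate right-handed about the x-axis with cos θ = -3/5, sin θ = -4/5: (-12, -3, 0) → (-12, 9/5, 12/5)
T4 shear: y ← y − 1·x: (-12, 9/5, 12/5) → (-12, 69/5, 12/5)
T5 reflect across y = 0: (-12, 69/5, 12/5) → (-12, -69/5, 12/5)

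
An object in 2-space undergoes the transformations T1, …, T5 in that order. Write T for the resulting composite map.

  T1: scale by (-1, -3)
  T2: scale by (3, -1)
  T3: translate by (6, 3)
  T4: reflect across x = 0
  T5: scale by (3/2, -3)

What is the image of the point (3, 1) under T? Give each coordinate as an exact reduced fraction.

T(p) = (9/2, -18)

T1 scale by (-1, -3): (3, 1) → (-3, -3)
T2 scale by (3, -1): (-3, -3) → (-9, 3)
T3 translate by (6, 3): (-9, 3) → (-3, 6)
T4 reflect across x = 0: (-3, 6) → (3, 6)
T5 scale by (3/2, -3): (3, 6) → (9/2, -18)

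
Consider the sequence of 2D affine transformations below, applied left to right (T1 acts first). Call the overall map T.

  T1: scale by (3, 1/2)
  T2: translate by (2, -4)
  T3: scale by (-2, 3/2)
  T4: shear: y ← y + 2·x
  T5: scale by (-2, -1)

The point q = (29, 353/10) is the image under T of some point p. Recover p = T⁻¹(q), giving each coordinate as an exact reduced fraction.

T1 = [3 0 0; 0 1/2 0; 0 0 1]
T2·T1 = [3 0 2; 0 1/2 -4; 0 0 1]
T3·…·T1 = [-6 0 -4; 0 3/4 -6; 0 0 1]
T4·…·T1 = [-6 0 -4; -12 3/4 -14; 0 0 1]
T5·…·T1 = [12 0 8; 12 -3/4 14; 0 0 1]
det M = -9; M⁻¹ = [1/12 0 -2/3; 4/3 -4/3 8; 0 0 1]
M⁻¹ · (29, 353/10)ᵀ = (7/4, -2/5)ᵀ

p = (7/4, -2/5)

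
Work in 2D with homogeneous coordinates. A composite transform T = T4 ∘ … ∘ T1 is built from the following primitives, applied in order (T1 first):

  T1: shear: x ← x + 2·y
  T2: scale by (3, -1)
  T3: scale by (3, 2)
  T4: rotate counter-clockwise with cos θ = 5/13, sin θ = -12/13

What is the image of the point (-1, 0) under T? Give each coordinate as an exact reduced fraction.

T1 shear: x ← x + 2·y: (-1, 0) → (-1, 0)
T2 scale by (3, -1): (-1, 0) → (-3, 0)
T3 scale by (3, 2): (-3, 0) → (-9, 0)
T4 rotate counter-clockwise with cos θ = 5/13, sin θ = -12/13: (-9, 0) → (-45/13, 108/13)

T(p) = (-45/13, 108/13)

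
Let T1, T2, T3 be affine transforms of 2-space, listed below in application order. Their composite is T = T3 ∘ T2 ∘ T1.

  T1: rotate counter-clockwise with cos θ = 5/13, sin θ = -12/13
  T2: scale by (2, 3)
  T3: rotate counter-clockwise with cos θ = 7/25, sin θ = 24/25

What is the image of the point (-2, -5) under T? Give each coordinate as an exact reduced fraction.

T1 rotate counter-clockwise with cos θ = 5/13, sin θ = -12/13: (-2, -5) → (-70/13, -1/13)
T2 scale by (2, 3): (-70/13, -1/13) → (-140/13, -3/13)
T3 rotate counter-clockwise with cos θ = 7/25, sin θ = 24/25: (-140/13, -3/13) → (-908/325, -3381/325)

T(p) = (-908/325, -3381/325)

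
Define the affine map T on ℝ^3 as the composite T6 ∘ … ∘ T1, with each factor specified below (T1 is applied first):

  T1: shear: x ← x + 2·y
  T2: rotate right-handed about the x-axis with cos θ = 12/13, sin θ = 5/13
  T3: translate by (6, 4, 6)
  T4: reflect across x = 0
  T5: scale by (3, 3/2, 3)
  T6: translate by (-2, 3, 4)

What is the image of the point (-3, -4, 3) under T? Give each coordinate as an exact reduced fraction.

T(p) = (13, 45/26, 334/13)

T1 shear: x ← x + 2·y: (-3, -4, 3) → (-11, -4, 3)
T2 rotate right-handed about the x-axis with cos θ = 12/13, sin θ = 5/13: (-11, -4, 3) → (-11, -63/13, 16/13)
T3 translate by (6, 4, 6): (-11, -63/13, 16/13) → (-5, -11/13, 94/13)
T4 reflect across x = 0: (-5, -11/13, 94/13) → (5, -11/13, 94/13)
T5 scale by (3, 3/2, 3): (5, -11/13, 94/13) → (15, -33/26, 282/13)
T6 translate by (-2, 3, 4): (15, -33/26, 282/13) → (13, 45/26, 334/13)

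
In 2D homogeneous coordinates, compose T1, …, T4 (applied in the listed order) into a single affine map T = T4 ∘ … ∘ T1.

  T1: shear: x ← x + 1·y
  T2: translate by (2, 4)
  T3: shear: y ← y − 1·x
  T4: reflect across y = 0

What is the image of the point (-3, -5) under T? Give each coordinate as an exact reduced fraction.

T1 shear: x ← x + 1·y: (-3, -5) → (-8, -5)
T2 translate by (2, 4): (-8, -5) → (-6, -1)
T3 shear: y ← y − 1·x: (-6, -1) → (-6, 5)
T4 reflect across y = 0: (-6, 5) → (-6, -5)

T(p) = (-6, -5)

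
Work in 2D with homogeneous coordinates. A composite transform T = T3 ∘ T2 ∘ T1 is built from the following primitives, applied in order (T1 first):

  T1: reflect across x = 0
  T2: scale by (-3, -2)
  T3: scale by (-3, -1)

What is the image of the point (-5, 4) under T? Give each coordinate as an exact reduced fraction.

T(p) = (45, 8)

T1 reflect across x = 0: (-5, 4) → (5, 4)
T2 scale by (-3, -2): (5, 4) → (-15, -8)
T3 scale by (-3, -1): (-15, -8) → (45, 8)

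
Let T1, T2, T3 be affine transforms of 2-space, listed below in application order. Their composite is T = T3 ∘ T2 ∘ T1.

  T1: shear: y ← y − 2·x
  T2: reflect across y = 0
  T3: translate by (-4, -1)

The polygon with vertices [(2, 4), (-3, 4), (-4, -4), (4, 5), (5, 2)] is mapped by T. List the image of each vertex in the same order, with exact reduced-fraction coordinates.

T1 shear: y ← y − 2·x: (2, 4) → (2, 0); (-3, 4) → (-3, 10); (-4, -4) → (-4, 4); (4, 5) → (4, -3); (5, 2) → (5, -8)
T2 reflect across y = 0: (2, 0) → (2, 0); (-3, 10) → (-3, -10); (-4, 4) → (-4, -4); (4, -3) → (4, 3); (5, -8) → (5, 8)
T3 translate by (-4, -1): (2, 0) → (-2, -1); (-3, -10) → (-7, -11); (-4, -4) → (-8, -5); (4, 3) → (0, 2); (5, 8) → (1, 7)

image vertices: (-2, -1), (-7, -11), (-8, -5), (0, 2), (1, 7)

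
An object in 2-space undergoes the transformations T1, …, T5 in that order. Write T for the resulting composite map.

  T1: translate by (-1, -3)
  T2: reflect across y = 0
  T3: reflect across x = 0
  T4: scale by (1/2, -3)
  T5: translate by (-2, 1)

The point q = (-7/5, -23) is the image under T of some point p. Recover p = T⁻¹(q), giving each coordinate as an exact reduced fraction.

T1 = [1 0 -1; 0 1 -3; 0 0 1]
T2·T1 = [1 0 -1; 0 -1 3; 0 0 1]
T3·…·T1 = [-1 0 1; 0 -1 3; 0 0 1]
T4·…·T1 = [-1/2 0 1/2; 0 3 -9; 0 0 1]
T5·…·T1 = [-1/2 0 -3/2; 0 3 -8; 0 0 1]
det M = -3/2; M⁻¹ = [-2 0 -3; 0 1/3 8/3; 0 0 1]
M⁻¹ · (-7/5, -23)ᵀ = (-1/5, -5)ᵀ

p = (-1/5, -5)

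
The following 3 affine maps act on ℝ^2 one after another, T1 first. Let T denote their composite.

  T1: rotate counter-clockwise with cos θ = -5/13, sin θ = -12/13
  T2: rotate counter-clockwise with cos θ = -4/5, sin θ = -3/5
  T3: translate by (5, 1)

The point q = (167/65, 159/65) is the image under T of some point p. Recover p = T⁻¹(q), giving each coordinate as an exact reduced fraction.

p = (2, 2)

T1 = [-5/13 12/13 0; -12/13 -5/13 0; 0 0 1]
T2·T1 = [-16/65 -63/65 0; 63/65 -16/65 0; 0 0 1]
T3·…·T1 = [-16/65 -63/65 5; 63/65 -16/65 1; 0 0 1]
det M = 1; M⁻¹ = [-16/65 63/65 17/65; -63/65 -16/65 331/65; 0 0 1]
M⁻¹ · (167/65, 159/65)ᵀ = (2, 2)ᵀ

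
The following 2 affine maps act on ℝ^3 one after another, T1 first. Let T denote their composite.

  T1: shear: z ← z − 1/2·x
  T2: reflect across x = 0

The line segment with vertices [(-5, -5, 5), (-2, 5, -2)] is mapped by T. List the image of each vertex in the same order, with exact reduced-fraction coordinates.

T1 shear: z ← z − 1/2·x: (-5, -5, 5) → (-5, -5, 15/2); (-2, 5, -2) → (-2, 5, -1)
T2 reflect across x = 0: (-5, -5, 15/2) → (5, -5, 15/2); (-2, 5, -1) → (2, 5, -1)

image vertices: (5, -5, 15/2), (2, 5, -1)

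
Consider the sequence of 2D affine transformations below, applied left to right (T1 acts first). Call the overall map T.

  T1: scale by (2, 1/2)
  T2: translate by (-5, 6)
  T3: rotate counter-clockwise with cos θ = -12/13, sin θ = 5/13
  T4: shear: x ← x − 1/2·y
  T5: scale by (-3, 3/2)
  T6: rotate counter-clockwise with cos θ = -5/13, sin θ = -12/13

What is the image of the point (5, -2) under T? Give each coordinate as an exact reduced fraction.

T1 scale by (2, 1/2): (5, -2) → (10, -1)
T2 translate by (-5, 6): (10, -1) → (5, 5)
T3 rotate counter-clockwise with cos θ = -12/13, sin θ = 5/13: (5, 5) → (-85/13, -35/13)
T4 shear: x ← x − 1/2·y: (-85/13, -35/13) → (-135/26, -35/13)
T5 scale by (-3, 3/2): (-135/26, -35/13) → (405/26, -105/26)
T6 rotate counter-clockwise with cos θ = -5/13, sin θ = -12/13: (405/26, -105/26) → (-3285/338, -4335/338)

T(p) = (-3285/338, -4335/338)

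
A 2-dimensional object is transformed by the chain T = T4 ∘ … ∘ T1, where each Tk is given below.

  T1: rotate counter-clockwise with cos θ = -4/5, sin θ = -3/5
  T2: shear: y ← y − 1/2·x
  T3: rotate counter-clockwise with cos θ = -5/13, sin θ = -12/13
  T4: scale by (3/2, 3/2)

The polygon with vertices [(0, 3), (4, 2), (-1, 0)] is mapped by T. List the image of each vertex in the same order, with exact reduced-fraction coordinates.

image vertices: (-729/130, -153/260), (-3, 9/2), (-12/65, -159/130)

T1 rotate counter-clockwise with cos θ = -4/5, sin θ = -3/5: (0, 3) → (9/5, -12/5); (4, 2) → (-2, -4); (-1, 0) → (4/5, 3/5)
T2 shear: y ← y − 1/2·x: (9/5, -12/5) → (9/5, -33/10); (-2, -4) → (-2, -3); (4/5, 3/5) → (4/5, 1/5)
T3 rotate counter-clockwise with cos θ = -5/13, sin θ = -12/13: (9/5, -33/10) → (-243/65, -51/130); (-2, -3) → (-2, 3); (4/5, 1/5) → (-8/65, -53/65)
T4 scale by (3/2, 3/2): (-243/65, -51/130) → (-729/130, -153/260); (-2, 3) → (-3, 9/2); (-8/65, -53/65) → (-12/65, -159/130)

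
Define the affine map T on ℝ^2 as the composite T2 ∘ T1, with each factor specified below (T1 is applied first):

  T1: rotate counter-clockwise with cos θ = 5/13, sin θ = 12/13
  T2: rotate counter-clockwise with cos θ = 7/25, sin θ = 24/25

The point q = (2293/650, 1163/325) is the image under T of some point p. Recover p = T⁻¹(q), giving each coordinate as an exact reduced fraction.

p = (-1/2, -5)

T1 = [5/13 -12/13 0; 12/13 5/13 0; 0 0 1]
T2·T1 = [-253/325 -204/325 0; 204/325 -253/325 0; 0 0 1]
det M = 1; M⁻¹ = [-253/325 204/325 0; -204/325 -253/325 0; 0 0 1]
M⁻¹ · (2293/650, 1163/325)ᵀ = (-1/2, -5)ᵀ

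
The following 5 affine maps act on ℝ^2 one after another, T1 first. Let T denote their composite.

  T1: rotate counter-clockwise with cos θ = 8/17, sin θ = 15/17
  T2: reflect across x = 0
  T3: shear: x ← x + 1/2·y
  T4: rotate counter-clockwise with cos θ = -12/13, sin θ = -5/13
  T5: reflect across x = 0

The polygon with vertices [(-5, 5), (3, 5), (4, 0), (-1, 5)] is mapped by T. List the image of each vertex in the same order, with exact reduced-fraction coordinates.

T1 rotate counter-clockwise with cos θ = 8/17, sin θ = 15/17: (-5, 5) → (-115/17, -35/17); (3, 5) → (-3, 5); (4, 0) → (32/17, 60/17); (-1, 5) → (-83/17, 25/17)
T2 reflect across x = 0: (-115/17, -35/17) → (115/17, -35/17); (-3, 5) → (3, 5); (32/17, 60/17) → (-32/17, 60/17); (-83/17, 25/17) → (83/17, 25/17)
T3 shear: x ← x + 1/2·y: (115/17, -35/17) → (195/34, -35/17); (3, 5) → (11/2, 5); (-32/17, 60/17) → (-2/17, 60/17); (83/17, 25/17) → (191/34, 25/17)
T4 rotate counter-clockwise with cos θ = -12/13, sin θ = -5/13: (195/34, -35/17) → (-1345/221, -135/442); (11/2, 5) → (-41/13, -175/26); (-2/17, 60/17) → (324/221, -710/221); (191/34, 25/17) → (-1021/221, -1555/442)
T5 reflect across x = 0: (-1345/221, -135/442) → (1345/221, -135/442); (-41/13, -175/26) → (41/13, -175/26); (324/221, -710/221) → (-324/221, -710/221); (-1021/221, -1555/442) → (1021/221, -1555/442)

image vertices: (1345/221, -135/442), (41/13, -175/26), (-324/221, -710/221), (1021/221, -1555/442)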